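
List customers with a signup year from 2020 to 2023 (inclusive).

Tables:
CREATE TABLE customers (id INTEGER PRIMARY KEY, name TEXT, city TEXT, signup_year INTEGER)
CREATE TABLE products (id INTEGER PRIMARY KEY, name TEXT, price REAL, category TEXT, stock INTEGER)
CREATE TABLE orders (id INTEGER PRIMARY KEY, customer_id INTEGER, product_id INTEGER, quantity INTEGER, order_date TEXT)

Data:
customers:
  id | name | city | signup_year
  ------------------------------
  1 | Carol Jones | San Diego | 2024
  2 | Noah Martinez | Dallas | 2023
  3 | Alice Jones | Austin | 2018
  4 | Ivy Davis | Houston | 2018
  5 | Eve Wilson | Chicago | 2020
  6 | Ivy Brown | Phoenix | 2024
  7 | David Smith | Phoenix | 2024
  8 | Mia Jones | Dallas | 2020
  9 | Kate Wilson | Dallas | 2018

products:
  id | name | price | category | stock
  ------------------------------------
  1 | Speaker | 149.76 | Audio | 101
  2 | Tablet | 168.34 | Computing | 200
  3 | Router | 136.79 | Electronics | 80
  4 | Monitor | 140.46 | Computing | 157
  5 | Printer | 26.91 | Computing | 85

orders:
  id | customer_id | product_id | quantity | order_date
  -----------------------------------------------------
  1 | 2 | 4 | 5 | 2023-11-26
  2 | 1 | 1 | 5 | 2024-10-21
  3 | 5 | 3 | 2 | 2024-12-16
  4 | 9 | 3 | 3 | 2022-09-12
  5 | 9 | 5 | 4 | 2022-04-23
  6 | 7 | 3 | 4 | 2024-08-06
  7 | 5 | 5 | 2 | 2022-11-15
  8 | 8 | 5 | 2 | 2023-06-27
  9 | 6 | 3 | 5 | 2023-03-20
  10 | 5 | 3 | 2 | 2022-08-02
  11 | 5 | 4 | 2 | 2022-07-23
SELECT name, signup_year FROM customers WHERE signup_year BETWEEN 2020 AND 2023

Execution result:
name | signup_year
Noah Martinez | 2023
Eve Wilson | 2020
Mia Jones | 2020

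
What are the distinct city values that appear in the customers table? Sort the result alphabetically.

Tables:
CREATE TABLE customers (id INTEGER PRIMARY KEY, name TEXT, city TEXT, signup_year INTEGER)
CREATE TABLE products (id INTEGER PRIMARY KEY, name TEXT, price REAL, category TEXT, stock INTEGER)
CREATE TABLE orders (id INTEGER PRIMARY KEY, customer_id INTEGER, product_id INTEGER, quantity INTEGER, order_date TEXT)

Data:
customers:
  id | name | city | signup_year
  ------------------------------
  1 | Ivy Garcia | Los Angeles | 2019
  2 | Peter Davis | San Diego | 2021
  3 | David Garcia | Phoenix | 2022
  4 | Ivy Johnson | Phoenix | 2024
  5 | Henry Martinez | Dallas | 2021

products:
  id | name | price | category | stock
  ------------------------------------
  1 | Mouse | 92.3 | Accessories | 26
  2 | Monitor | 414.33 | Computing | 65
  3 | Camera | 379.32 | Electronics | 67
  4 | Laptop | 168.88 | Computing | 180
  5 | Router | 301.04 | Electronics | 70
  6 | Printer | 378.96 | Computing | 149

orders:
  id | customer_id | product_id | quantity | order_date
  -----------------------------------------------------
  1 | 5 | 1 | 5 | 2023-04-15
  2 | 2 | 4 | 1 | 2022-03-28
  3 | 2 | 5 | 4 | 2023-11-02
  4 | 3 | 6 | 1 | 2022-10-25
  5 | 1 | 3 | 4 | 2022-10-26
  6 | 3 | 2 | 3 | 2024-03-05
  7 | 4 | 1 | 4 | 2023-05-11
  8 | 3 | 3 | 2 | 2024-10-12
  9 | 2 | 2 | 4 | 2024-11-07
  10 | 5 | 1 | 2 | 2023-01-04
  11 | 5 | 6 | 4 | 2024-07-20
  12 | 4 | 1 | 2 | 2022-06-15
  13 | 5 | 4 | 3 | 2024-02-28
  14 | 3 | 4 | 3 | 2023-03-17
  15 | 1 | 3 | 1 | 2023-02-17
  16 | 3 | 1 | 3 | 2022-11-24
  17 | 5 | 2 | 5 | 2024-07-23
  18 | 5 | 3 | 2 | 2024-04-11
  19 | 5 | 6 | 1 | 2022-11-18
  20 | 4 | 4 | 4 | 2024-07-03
SELECT DISTINCT city FROM customers ORDER BY city

Execution result:
city
Dallas
Los Angeles
Phoenix
San Diego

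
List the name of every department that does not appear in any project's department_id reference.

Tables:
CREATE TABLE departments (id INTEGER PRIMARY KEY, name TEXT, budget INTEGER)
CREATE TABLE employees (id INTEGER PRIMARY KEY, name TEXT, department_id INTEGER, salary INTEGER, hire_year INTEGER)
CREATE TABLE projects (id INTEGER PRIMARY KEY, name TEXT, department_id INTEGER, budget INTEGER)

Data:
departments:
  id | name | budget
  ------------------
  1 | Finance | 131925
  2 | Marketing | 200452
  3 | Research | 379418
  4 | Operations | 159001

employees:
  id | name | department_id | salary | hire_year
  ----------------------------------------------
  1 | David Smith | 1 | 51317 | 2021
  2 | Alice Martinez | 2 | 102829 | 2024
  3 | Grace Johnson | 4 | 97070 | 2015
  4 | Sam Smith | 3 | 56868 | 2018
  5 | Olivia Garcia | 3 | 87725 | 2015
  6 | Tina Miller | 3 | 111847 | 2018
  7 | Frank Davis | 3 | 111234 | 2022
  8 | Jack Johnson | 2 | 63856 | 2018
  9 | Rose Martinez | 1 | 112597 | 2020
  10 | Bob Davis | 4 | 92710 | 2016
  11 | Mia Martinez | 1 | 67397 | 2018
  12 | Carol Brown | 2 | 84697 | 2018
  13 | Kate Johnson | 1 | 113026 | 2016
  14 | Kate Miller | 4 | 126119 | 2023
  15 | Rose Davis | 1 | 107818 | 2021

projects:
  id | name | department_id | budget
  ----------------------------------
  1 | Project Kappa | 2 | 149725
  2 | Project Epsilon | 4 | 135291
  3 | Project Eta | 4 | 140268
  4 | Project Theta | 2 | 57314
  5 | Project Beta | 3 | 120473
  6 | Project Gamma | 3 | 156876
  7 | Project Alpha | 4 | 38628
SELECT p.name FROM departments p LEFT JOIN projects c ON c.department_id = p.id WHERE c.id IS NULL

Execution result:
Finance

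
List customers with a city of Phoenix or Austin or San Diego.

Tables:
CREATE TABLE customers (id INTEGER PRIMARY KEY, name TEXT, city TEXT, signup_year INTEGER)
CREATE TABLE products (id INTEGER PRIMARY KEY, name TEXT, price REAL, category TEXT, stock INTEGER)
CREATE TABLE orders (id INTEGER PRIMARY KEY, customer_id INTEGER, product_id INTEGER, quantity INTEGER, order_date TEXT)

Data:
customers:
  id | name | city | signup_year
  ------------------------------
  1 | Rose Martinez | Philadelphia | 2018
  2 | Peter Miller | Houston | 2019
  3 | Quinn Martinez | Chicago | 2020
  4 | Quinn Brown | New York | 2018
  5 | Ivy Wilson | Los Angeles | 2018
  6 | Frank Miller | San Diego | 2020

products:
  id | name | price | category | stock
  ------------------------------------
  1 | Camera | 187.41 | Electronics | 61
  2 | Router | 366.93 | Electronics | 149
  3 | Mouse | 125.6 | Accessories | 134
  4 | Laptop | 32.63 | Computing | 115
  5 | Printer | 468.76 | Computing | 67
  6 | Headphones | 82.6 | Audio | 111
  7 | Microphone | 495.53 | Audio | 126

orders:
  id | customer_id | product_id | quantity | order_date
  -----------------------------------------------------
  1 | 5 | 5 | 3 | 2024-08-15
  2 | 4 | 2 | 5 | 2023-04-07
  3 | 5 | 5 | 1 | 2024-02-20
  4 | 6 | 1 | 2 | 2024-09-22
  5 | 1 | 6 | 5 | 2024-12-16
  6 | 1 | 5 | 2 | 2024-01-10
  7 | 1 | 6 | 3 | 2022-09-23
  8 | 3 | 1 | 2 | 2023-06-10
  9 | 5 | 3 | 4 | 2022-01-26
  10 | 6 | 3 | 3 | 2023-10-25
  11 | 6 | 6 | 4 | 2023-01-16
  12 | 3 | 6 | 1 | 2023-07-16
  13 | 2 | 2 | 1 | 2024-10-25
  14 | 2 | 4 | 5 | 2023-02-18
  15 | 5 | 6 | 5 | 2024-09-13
SELECT name, city FROM customers WHERE city IN ('Phoenix', 'Austin', 'San Diego')

Execution result:
name | city
Frank Miller | San Diego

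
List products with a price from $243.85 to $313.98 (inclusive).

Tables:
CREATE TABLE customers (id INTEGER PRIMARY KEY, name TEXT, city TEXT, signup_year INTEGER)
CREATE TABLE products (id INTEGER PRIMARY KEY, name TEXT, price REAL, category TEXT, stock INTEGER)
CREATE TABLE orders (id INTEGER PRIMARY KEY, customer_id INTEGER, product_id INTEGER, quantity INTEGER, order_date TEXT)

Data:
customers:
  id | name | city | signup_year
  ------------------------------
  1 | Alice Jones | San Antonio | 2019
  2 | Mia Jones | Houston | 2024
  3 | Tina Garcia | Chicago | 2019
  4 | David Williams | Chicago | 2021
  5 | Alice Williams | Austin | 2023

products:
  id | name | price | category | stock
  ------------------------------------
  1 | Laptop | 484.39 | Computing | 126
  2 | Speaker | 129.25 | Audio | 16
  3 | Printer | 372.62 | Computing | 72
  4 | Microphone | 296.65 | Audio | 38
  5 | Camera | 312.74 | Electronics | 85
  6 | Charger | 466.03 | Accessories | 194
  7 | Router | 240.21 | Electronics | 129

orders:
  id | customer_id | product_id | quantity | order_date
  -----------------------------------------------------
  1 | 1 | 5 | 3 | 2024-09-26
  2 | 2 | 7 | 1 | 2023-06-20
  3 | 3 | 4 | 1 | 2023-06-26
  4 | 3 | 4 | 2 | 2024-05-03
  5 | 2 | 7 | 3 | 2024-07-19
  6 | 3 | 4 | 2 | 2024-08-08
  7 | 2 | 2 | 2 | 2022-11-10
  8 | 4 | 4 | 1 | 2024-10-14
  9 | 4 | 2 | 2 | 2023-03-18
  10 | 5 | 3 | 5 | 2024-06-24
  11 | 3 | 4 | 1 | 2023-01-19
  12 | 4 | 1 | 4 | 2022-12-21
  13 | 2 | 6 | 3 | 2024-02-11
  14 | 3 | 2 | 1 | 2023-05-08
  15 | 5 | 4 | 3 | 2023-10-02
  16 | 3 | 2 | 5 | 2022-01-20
SELECT name, price FROM products WHERE price BETWEEN 243.85 AND 313.98

Execution result:
name | price
Microphone | 296.65
Camera | 312.74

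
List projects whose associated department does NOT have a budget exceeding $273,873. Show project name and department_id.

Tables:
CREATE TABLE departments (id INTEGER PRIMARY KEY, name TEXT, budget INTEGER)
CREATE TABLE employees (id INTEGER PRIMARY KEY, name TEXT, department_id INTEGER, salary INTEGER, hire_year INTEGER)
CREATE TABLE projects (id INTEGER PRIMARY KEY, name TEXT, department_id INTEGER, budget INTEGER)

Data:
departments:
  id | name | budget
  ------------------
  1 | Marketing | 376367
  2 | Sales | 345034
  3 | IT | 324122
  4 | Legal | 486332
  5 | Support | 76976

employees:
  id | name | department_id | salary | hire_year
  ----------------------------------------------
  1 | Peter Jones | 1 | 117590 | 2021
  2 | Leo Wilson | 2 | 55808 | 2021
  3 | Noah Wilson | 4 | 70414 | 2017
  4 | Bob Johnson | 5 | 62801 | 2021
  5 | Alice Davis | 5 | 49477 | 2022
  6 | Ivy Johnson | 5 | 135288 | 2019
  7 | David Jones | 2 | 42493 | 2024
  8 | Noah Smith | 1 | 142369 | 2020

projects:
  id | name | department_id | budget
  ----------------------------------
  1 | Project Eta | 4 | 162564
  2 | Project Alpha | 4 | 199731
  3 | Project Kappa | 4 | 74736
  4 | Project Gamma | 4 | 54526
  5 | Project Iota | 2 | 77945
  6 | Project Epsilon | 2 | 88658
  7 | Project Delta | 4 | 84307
SELECT name, department_id FROM projects WHERE department_id NOT IN (SELECT id FROM departments WHERE budget > 273873)

Execution result:
(no rows)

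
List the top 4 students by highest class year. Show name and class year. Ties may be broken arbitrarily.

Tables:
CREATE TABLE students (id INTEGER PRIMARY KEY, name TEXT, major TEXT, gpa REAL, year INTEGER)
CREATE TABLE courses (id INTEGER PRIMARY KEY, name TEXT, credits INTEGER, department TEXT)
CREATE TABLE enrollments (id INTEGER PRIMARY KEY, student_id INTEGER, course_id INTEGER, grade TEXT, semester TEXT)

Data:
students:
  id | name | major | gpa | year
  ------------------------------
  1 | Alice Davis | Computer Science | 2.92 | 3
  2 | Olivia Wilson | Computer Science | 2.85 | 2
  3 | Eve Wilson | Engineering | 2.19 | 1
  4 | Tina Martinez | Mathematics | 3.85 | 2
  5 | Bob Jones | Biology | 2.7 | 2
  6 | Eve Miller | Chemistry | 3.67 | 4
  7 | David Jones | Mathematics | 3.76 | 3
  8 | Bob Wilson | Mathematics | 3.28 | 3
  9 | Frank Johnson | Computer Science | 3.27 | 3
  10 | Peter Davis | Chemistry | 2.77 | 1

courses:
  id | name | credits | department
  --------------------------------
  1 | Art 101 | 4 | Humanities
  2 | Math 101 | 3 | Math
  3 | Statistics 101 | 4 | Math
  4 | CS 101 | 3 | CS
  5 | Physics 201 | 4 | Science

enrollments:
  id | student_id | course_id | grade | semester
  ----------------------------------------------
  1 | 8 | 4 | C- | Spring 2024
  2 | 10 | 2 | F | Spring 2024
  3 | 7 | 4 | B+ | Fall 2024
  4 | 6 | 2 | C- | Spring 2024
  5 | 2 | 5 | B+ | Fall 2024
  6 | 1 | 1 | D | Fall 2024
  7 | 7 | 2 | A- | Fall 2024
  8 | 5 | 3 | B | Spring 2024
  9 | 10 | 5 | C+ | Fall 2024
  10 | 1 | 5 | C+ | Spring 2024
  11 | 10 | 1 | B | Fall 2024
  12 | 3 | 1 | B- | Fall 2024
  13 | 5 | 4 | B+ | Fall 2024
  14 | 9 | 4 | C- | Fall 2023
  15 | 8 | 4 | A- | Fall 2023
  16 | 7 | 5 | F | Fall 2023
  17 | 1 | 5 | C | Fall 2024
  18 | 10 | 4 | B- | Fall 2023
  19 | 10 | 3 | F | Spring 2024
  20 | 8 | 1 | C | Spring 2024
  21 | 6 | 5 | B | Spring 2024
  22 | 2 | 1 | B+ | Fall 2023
SELECT name, year FROM students ORDER BY year DESC LIMIT 4

Execution result:
name | year
Eve Miller | 4
Alice Davis | 3
David Jones | 3
Bob Wilson | 3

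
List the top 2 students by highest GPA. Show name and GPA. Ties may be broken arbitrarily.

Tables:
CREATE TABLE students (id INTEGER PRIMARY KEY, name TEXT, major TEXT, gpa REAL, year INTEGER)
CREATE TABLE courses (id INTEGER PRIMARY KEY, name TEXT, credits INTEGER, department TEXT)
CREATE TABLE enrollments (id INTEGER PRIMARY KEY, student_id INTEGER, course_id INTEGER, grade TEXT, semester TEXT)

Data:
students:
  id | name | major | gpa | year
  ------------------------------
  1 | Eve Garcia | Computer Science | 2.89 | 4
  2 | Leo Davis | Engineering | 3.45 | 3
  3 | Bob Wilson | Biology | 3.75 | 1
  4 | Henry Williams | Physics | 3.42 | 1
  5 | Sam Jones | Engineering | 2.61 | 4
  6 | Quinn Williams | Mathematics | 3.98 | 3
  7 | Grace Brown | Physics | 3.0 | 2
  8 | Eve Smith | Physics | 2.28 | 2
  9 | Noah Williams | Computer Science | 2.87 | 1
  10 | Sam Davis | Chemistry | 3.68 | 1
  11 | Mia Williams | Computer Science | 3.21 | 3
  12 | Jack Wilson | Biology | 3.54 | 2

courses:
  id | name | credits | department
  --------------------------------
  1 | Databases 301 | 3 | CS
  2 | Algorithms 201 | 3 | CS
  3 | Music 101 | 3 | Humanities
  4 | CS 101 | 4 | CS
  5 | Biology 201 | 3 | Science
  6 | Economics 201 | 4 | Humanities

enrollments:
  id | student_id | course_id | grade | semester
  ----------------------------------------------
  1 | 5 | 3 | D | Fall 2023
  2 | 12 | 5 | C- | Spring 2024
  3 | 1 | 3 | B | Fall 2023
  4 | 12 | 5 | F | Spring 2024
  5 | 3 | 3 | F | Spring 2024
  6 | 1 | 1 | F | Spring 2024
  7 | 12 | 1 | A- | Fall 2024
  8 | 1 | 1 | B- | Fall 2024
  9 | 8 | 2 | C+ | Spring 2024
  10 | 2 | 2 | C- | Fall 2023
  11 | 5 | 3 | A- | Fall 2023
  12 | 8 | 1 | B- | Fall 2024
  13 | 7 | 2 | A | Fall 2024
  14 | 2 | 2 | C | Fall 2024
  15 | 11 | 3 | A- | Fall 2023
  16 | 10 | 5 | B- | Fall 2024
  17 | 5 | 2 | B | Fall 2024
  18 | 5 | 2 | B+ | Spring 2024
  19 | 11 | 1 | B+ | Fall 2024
SELECT name, gpa FROM students ORDER BY gpa DESC LIMIT 2

Execution result:
name | gpa
Quinn Williams | 3.98
Bob Wilson | 3.75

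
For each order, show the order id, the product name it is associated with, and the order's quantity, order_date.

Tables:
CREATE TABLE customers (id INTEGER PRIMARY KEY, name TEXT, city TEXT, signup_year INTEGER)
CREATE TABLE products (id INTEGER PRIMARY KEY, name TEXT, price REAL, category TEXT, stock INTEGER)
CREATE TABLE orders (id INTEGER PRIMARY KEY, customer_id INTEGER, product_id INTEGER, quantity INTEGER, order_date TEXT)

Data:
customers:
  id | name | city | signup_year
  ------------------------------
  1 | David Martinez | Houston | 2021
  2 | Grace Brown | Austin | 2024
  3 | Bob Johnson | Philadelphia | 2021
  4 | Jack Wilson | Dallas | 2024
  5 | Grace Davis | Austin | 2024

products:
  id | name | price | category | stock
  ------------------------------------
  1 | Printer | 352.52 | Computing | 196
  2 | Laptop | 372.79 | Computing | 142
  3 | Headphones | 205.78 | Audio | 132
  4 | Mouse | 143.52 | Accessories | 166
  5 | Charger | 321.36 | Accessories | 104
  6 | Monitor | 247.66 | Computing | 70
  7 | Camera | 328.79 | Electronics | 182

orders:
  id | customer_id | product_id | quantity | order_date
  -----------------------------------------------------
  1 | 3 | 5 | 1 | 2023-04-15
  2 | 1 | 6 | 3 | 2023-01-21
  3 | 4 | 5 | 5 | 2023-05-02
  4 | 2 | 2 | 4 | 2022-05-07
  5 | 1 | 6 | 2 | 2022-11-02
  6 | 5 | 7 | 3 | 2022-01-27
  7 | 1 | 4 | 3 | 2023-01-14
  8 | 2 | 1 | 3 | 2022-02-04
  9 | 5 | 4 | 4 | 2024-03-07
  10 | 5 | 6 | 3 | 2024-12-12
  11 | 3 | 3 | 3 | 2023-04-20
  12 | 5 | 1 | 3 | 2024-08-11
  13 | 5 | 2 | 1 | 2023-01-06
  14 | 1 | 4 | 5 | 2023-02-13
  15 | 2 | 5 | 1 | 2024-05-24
SELECT c.id, p.name AS product, c.quantity, c.order_date FROM orders c JOIN products p ON c.product_id = p.id

Execution result:
id | product | quantity | order_date
1 | Charger | 1 | 2023-04-15
2 | Monitor | 3 | 2023-01-21
3 | Charger | 5 | 2023-05-02
4 | Laptop | 4 | 2022-05-07
5 | Monitor | 2 | 2022-11-02
6 | Camera | 3 | 2022-01-27
7 | Mouse | 3 | 2023-01-14
8 | Printer | 3 | 2022-02-04
9 | Mouse | 4 | 2024-03-07
10 | Monitor | 3 | 2024-12-12
11 | Headphones | 3 | 2023-04-20
12 | Printer | 3 | 2024-08-11
13 | Laptop | 1 | 2023-01-06
14 | Mouse | 5 | 2023-02-13
15 | Charger | 1 | 2024-05-24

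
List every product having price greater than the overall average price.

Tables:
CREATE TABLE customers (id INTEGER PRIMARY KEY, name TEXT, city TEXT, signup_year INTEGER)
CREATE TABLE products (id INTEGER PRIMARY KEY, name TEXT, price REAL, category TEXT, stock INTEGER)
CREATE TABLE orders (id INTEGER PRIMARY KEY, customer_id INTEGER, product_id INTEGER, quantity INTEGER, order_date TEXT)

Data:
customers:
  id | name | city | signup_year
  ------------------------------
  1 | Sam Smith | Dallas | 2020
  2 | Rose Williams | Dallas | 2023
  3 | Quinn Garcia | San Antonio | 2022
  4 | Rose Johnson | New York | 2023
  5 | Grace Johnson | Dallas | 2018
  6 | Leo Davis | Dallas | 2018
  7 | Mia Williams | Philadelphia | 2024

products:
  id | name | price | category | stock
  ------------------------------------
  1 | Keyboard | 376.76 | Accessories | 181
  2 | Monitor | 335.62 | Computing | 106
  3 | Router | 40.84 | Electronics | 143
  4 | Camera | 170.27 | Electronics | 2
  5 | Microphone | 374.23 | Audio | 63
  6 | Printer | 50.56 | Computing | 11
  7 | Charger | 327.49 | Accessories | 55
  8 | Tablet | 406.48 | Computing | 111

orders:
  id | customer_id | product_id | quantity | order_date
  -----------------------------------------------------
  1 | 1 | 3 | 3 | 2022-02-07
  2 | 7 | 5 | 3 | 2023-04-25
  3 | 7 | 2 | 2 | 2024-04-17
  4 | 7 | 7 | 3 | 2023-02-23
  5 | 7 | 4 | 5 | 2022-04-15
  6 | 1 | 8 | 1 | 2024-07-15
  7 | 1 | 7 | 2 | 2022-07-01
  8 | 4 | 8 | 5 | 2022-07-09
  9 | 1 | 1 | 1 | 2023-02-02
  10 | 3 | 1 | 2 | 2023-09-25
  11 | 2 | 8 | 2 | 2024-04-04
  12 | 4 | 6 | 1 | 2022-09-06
SELECT name, price FROM products WHERE price > (SELECT AVG(price) FROM products)

Execution result:
name | price
Keyboard | 376.76
Monitor | 335.62
Microphone | 374.23
Charger | 327.49
Tablet | 406.48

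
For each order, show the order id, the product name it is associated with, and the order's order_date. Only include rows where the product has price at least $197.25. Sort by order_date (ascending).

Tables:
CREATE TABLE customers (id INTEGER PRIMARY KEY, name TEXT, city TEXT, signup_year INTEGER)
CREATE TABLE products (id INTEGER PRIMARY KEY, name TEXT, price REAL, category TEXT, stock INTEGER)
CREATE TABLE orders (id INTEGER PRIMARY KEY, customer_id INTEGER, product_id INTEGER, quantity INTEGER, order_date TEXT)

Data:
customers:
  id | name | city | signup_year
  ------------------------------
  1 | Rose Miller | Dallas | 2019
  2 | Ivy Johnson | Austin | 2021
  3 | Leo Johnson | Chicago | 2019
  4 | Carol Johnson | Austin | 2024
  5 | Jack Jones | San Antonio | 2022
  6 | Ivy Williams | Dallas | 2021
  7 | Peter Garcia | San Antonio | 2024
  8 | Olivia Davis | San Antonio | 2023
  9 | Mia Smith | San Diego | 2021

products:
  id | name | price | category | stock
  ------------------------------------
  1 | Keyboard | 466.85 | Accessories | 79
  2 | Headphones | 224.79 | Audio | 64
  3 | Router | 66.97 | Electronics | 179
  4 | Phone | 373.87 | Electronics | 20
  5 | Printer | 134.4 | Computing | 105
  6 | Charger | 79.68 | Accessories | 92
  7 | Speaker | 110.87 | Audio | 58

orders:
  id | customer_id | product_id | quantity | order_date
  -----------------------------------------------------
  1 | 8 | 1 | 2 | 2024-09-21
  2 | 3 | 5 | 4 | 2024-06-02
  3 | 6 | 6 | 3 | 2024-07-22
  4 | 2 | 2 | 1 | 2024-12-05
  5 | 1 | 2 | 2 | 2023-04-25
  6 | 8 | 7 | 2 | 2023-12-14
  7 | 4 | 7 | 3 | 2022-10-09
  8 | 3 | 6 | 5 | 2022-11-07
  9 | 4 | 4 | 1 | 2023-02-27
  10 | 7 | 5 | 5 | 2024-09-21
SELECT c.id, p.name AS product, c.order_date FROM orders c JOIN products p ON c.product_id = p.id WHERE p.price >= 197.25 ORDER BY c.order_date ASC

Execution result:
id | product | order_date
9 | Phone | 2023-02-27
5 | Headphones | 2023-04-25
1 | Keyboard | 2024-09-21
4 | Headphones | 2024-12-05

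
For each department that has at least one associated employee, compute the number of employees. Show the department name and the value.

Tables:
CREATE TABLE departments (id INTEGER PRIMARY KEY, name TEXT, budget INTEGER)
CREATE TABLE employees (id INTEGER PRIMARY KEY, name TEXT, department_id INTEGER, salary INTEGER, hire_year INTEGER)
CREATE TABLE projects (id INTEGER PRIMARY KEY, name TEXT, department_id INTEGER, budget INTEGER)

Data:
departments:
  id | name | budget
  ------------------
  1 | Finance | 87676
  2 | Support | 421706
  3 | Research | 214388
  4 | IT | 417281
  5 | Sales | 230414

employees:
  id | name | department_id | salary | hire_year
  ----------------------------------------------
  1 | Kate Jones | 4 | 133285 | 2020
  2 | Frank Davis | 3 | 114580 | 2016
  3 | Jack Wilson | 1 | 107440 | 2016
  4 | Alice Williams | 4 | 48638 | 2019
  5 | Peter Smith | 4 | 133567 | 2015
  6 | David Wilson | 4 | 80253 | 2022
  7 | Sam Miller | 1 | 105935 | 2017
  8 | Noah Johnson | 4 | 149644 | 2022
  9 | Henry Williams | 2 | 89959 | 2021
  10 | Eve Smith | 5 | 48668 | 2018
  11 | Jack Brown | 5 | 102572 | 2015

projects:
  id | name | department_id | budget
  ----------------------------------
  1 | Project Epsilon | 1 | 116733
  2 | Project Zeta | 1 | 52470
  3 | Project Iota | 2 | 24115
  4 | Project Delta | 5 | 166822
SELECT p.name, COUNT(*) AS n FROM employees c JOIN departments p ON c.department_id = p.id GROUP BY p.id, p.name

Execution result:
name | n
Finance | 2
Support | 1
Research | 1
IT | 5
Sales | 2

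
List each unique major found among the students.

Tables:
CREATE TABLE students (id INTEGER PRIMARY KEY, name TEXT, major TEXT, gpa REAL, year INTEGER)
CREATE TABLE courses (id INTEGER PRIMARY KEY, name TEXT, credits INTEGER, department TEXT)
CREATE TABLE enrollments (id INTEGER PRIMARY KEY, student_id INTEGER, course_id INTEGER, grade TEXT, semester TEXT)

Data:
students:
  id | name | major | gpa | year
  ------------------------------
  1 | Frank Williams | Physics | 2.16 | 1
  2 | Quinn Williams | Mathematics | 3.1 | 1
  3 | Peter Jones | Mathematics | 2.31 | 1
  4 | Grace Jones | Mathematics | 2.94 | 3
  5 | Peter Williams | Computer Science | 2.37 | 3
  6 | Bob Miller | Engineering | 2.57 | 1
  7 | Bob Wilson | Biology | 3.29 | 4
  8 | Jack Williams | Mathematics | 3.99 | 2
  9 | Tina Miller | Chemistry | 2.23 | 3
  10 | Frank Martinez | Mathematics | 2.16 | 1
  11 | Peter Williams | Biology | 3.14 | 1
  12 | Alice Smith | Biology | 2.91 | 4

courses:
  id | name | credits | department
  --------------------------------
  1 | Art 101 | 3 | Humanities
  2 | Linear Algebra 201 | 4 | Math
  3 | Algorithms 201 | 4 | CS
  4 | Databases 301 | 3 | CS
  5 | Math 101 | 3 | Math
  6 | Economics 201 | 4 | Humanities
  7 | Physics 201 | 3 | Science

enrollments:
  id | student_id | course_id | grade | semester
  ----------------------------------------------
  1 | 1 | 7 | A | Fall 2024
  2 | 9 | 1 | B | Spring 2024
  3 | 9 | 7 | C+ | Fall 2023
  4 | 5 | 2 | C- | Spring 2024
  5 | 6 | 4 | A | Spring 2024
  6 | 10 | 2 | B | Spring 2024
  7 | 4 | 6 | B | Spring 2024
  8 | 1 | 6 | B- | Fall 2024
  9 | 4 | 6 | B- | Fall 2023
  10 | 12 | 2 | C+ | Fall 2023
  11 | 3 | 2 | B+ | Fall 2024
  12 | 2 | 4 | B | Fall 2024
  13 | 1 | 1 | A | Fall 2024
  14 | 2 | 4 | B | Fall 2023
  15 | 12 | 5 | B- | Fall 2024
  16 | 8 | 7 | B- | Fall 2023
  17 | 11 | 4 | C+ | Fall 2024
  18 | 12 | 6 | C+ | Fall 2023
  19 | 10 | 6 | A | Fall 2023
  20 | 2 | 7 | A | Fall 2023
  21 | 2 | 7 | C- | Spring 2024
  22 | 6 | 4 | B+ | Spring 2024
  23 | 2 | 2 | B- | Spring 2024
SELECT DISTINCT major FROM students

Execution result:
major
Physics
Mathematics
Computer Science
Engineering
Biology
Chemistry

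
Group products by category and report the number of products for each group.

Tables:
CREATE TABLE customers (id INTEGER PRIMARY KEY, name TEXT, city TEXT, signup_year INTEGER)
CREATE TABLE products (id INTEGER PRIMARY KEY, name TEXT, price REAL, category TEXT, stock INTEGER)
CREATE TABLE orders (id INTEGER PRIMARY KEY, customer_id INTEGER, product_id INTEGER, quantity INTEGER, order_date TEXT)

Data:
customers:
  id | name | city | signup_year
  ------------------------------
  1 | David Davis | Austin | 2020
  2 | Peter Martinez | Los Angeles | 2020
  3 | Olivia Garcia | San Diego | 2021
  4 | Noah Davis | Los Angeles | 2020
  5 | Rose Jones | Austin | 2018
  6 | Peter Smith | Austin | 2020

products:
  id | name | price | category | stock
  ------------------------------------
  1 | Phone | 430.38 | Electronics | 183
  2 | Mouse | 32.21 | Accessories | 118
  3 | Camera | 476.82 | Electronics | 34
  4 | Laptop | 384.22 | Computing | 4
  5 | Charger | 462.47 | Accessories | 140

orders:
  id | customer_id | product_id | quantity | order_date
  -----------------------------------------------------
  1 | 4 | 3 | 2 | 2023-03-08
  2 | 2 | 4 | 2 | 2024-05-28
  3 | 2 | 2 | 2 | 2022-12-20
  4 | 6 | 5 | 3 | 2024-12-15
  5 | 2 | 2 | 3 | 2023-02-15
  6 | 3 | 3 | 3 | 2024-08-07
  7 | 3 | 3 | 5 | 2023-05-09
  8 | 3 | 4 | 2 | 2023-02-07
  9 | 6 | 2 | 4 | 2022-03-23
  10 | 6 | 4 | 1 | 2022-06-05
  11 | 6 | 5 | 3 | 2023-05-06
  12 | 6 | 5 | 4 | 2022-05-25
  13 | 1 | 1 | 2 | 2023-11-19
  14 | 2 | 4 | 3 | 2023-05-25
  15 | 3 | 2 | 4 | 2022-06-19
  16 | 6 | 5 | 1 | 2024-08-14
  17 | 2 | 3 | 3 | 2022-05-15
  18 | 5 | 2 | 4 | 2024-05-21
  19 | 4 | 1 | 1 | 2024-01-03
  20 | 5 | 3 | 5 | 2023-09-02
SELECT category, COUNT(*) AS n FROM products GROUP BY category

Execution result:
category | n
Accessories | 2
Computing | 1
Electronics | 2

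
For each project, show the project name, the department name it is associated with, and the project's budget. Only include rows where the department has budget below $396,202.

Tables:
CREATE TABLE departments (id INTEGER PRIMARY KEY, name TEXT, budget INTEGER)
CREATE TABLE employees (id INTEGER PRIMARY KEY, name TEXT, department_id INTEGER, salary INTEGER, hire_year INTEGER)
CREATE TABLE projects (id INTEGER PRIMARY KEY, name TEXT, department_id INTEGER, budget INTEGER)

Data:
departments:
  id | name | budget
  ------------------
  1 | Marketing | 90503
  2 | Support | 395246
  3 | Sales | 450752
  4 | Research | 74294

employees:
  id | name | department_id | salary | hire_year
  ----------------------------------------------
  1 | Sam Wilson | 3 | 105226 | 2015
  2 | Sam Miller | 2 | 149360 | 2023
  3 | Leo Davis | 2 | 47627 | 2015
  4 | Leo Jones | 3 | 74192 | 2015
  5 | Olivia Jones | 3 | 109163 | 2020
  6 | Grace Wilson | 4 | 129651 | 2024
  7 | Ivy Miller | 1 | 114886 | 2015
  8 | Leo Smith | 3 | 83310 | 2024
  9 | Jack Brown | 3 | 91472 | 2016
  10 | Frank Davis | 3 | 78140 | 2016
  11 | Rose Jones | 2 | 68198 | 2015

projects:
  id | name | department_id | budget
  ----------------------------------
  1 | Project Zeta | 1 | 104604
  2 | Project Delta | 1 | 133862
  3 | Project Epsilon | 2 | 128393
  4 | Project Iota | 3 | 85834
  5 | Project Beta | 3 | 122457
SELECT c.name, p.name AS department, c.budget FROM projects c JOIN departments p ON c.department_id = p.id WHERE p.budget < 396202

Execution result:
name | department | budget
Project Zeta | Marketing | 104604
Project Delta | Marketing | 133862
Project Epsilon | Support | 128393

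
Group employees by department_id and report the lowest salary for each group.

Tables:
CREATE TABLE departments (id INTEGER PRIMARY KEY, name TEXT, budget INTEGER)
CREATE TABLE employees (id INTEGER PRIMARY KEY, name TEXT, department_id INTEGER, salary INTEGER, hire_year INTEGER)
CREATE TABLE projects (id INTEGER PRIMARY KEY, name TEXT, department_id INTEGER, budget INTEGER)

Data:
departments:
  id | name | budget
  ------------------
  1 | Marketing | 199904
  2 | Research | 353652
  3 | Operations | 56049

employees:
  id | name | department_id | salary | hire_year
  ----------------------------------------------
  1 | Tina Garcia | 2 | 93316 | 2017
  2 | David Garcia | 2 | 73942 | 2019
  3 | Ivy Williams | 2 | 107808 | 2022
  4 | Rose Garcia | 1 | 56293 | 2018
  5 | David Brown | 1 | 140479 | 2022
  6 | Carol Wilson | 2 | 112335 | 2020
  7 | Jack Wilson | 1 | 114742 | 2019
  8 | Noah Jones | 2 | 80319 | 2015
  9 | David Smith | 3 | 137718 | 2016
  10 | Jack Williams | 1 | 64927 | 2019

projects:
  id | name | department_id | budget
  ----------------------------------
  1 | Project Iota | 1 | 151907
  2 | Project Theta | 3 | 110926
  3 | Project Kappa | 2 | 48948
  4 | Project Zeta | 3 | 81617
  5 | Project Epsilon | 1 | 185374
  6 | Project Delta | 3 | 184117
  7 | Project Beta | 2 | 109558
SELECT department_id, MIN(salary) AS min_salary FROM employees GROUP BY department_id

Execution result:
department_id | min_salary
1 | 56293
2 | 73942
3 | 137718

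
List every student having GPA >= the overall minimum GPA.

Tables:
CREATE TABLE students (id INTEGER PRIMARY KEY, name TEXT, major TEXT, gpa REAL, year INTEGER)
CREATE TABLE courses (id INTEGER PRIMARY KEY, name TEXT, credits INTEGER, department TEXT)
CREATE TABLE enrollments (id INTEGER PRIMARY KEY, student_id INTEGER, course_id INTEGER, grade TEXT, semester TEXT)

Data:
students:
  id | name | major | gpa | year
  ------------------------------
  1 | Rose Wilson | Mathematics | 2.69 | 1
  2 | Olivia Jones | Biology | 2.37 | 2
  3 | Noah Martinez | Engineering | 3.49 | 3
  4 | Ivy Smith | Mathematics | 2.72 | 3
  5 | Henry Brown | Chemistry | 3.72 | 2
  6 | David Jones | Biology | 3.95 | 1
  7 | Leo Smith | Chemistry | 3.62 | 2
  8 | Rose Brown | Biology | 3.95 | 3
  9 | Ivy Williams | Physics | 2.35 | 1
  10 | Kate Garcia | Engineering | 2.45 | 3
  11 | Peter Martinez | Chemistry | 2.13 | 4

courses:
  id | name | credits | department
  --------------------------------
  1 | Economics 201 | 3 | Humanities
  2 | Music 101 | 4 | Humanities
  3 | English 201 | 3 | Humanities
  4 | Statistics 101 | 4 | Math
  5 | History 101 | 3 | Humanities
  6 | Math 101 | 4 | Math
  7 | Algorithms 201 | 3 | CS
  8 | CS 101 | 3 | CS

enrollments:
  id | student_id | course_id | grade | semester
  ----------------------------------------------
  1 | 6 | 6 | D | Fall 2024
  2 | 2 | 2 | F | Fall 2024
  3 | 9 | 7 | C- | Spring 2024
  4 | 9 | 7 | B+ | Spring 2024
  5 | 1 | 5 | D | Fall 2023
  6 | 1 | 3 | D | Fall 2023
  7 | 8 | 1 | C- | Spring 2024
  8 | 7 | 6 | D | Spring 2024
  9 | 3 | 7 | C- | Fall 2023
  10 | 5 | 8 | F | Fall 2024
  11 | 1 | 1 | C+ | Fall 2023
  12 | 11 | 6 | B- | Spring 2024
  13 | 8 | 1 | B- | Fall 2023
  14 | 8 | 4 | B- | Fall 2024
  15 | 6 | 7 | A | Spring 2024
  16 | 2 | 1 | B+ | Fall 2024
SELECT name, gpa FROM students WHERE gpa >= (SELECT MIN(gpa) FROM students)

Execution result:
name | gpa
Rose Wilson | 2.69
Olivia Jones | 2.37
Noah Martinez | 3.49
Ivy Smith | 2.72
Henry Brown | 3.72
David Jones | 3.95
Leo Smith | 3.62
Rose Brown | 3.95
Ivy Williams | 2.35
Kate Garcia | 2.45
Peter Martinez | 2.13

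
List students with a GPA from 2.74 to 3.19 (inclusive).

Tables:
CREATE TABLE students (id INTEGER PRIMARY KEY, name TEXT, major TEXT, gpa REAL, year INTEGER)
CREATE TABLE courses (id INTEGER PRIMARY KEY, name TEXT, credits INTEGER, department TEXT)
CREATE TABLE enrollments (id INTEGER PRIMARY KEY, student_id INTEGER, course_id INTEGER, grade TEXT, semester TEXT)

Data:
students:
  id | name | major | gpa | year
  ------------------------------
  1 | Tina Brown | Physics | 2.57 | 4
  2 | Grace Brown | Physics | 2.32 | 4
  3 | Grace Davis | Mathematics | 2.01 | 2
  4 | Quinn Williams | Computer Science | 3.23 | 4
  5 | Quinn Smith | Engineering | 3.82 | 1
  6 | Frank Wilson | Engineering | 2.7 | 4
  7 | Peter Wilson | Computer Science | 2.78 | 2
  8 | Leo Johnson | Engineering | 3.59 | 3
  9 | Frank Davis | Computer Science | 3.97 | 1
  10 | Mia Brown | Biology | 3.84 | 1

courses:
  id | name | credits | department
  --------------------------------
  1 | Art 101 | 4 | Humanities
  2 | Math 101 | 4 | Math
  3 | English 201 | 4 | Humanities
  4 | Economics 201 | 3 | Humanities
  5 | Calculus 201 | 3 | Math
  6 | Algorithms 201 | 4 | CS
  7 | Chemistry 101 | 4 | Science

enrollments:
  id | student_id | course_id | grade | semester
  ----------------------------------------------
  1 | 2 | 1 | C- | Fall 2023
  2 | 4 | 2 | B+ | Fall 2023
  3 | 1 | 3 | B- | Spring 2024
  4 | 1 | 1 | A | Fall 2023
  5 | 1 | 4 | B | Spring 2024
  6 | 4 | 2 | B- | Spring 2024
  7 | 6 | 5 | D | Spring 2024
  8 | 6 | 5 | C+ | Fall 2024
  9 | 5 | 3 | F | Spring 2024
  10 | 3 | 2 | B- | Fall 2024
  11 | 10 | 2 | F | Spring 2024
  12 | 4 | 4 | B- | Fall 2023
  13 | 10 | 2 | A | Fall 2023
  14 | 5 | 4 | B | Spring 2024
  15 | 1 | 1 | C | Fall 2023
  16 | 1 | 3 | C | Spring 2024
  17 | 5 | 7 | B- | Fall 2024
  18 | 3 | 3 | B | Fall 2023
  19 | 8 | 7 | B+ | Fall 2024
SELECT name, gpa FROM students WHERE gpa BETWEEN 2.74 AND 3.19

Execution result:
name | gpa
Peter Wilson | 2.78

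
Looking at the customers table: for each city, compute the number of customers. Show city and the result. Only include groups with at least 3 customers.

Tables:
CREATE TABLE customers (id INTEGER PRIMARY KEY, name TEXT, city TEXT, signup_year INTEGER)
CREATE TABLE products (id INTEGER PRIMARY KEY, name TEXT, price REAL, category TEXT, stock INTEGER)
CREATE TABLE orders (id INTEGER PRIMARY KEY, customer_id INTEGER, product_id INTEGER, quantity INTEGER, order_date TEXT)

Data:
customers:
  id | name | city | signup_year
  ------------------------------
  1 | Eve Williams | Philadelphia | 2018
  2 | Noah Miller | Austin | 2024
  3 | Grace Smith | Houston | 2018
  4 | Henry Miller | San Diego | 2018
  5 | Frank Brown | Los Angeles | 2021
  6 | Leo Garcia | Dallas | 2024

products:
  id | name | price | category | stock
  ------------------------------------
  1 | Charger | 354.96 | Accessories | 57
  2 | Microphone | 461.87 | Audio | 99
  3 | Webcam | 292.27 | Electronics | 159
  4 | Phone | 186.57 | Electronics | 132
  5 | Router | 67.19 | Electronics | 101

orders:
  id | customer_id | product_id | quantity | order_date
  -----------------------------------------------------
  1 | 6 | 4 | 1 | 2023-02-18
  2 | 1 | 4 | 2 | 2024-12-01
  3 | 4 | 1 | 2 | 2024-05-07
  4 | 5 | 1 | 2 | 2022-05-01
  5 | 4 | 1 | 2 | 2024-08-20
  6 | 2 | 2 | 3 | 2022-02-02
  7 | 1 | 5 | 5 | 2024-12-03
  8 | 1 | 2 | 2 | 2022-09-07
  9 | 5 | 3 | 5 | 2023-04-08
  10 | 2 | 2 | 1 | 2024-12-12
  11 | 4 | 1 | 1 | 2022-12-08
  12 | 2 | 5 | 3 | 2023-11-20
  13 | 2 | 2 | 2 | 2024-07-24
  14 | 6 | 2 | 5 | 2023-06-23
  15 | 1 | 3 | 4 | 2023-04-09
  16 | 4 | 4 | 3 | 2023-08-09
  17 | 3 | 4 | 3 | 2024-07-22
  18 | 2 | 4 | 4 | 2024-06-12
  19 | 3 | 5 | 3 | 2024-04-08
SELECT city, COUNT(*) AS n FROM customers GROUP BY city HAVING COUNT(*) >= 3

Execution result:
(no rows)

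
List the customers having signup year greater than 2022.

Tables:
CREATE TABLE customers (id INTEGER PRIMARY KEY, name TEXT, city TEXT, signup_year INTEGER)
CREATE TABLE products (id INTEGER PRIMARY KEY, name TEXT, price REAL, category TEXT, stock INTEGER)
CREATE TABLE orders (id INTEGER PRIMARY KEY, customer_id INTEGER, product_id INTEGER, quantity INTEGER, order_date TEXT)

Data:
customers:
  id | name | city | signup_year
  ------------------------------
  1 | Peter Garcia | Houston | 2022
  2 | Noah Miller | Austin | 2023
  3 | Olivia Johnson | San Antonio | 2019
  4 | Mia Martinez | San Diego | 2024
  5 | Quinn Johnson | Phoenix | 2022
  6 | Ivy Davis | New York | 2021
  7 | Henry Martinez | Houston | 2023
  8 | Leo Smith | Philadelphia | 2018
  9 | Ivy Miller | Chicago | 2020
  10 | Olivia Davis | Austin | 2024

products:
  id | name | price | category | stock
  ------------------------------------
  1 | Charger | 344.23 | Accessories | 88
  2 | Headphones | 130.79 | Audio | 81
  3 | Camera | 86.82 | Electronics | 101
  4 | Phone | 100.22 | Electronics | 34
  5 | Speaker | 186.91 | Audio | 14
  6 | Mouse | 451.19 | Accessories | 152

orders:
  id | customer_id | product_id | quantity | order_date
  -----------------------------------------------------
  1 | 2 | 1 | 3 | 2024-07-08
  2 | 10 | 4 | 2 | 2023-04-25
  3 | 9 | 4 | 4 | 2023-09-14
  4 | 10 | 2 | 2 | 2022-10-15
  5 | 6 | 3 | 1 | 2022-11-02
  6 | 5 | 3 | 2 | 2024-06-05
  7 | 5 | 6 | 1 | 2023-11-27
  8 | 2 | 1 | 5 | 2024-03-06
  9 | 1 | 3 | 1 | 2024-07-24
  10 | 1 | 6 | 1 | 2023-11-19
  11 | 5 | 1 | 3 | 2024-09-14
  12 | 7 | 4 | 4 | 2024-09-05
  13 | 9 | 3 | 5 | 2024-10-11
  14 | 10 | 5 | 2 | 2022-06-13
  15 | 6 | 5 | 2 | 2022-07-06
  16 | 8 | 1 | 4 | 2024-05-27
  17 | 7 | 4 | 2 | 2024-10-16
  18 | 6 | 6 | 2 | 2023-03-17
SELECT name, signup_year FROM customers WHERE signup_year > 2022

Execution result:
name | signup_year
Noah Miller | 2023
Mia Martinez | 2024
Henry Martinez | 2023
Olivia Davis | 2024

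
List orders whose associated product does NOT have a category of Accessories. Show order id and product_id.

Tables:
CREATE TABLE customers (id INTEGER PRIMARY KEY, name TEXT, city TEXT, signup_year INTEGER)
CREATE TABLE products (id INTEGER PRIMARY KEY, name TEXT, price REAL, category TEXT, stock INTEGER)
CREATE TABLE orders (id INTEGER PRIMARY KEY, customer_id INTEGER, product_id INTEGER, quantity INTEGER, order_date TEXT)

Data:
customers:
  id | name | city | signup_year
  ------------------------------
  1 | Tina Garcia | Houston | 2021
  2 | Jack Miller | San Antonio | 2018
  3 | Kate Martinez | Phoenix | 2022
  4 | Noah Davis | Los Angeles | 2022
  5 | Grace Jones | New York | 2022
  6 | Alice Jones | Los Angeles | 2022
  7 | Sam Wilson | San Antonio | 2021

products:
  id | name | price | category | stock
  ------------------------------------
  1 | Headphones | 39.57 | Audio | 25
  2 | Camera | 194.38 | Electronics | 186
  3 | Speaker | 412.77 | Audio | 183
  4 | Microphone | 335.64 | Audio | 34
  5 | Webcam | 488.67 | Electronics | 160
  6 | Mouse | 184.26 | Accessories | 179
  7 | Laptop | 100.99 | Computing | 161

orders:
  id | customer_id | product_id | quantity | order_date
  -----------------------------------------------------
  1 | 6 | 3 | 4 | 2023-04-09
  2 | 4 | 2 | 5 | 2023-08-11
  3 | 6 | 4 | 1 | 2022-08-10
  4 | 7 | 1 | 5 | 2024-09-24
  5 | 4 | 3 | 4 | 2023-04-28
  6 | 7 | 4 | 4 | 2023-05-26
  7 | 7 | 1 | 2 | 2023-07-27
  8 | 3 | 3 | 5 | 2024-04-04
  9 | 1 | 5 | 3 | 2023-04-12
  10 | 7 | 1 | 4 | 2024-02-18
SELECT id, product_id FROM orders WHERE product_id NOT IN (SELECT id FROM products WHERE category = 'Accessories')

Execution result:
id | product_id
1 | 3
2 | 2
3 | 4
4 | 1
5 | 3
6 | 4
7 | 1
8 | 3
9 | 5
10 | 1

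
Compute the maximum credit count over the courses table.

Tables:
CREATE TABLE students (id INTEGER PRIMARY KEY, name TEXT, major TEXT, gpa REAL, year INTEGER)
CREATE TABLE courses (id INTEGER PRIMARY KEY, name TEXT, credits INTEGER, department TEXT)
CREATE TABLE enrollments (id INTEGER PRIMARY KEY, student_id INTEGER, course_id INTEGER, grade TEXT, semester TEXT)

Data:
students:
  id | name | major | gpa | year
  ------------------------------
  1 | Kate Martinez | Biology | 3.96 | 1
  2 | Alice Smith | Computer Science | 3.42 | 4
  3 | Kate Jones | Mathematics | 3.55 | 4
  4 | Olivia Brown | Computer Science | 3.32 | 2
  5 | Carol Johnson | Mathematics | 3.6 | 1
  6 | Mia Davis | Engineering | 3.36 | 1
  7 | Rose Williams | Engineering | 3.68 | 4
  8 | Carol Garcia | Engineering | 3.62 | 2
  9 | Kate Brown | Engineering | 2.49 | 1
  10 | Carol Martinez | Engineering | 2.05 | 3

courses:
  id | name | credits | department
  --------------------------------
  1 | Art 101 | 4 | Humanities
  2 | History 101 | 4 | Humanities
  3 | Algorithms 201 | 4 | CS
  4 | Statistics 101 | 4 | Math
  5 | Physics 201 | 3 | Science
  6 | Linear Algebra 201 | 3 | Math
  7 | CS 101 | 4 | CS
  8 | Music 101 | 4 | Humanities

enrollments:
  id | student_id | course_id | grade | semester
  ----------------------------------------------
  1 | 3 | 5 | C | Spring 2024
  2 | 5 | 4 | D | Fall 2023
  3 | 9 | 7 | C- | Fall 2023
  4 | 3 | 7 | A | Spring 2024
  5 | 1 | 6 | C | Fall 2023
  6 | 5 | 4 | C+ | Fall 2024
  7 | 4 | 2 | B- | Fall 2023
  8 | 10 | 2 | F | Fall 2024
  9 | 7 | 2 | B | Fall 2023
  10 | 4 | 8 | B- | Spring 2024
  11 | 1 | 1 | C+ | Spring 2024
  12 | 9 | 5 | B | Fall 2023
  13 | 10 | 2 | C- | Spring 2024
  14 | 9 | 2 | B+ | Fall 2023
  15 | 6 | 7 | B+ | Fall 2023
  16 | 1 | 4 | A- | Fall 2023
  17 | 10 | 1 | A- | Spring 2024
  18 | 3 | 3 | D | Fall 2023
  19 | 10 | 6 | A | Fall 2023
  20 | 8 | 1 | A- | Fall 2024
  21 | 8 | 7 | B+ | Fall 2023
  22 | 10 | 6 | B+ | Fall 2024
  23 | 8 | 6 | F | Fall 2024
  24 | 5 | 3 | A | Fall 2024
SELECT MAX(credits) FROM courses

Execution result:
4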